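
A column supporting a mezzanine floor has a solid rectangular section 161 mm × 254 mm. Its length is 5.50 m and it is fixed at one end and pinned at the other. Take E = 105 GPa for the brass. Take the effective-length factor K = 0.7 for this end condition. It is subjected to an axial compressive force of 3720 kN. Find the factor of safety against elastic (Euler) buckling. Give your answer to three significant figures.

Buckling occurs about the weak axis: I_min = h·b³/12 with b = 161 mm (the shorter side).
I_min = 254×161³/12 = 8.833×10^7 mm⁴
I = 8.833×10^7 mm⁴ = 8.833×10^-5 m⁴
Effective length L_e = K·L = 0.7 × 5.50 = 3.850 m
P_cr = π²EI / L_e² = π² × 105×10⁹ × 8.833×10^-5 / 3.850² = 6.176×10^6 N
Factor of safety n = P_cr / P = 6175.9 / 3720 = 1.66

n ≈ 1.66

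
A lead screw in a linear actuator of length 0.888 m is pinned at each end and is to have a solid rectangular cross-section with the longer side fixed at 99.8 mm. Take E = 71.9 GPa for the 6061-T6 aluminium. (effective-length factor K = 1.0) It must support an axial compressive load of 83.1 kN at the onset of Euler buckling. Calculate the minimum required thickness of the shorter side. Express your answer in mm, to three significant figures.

b ≈ 22.3 mm

L_e = K·L = 1 × 0.888 = 0.8880 m
Required I = P_cr·L_e²/(π²E) = 8.310×10^4 × 0.8880² / (π² × 7.19×10^10) = 9.234×10^-8 m⁴
I_req = 9.234×10^4 mm⁴
Rectangle, weak axis: I_min = h·b³/12 with h = 99.8 mm fixed  ⇒  b = (12I/h)^(1/3) = 22.3 mm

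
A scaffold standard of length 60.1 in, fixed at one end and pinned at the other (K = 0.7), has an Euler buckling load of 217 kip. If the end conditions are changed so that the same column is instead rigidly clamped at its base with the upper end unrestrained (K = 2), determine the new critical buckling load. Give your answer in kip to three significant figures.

P_cr ∝ 1/K², so P_cr,new = P_cr,old × (K_old/K_new)² = 217 × (0.7/2)²
= 217 × 0.1225 = 26.6 kip

P_cr ≈ 26.6 kip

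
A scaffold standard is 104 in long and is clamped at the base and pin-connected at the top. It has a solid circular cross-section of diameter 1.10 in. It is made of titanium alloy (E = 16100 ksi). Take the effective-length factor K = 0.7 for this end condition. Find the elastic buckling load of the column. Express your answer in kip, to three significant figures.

I = πd⁴/64 = π×1.10⁴/64 = 7.187×10^-2 in⁴
Effective length L_e = K·L = 0.7 × 104 = 72.80 in
P_cr = π²EI / L_e² = π² × 16100×10³ × 7.187×10^-2 / 72.80² = 2.155×10^3 lb

P_cr ≈ 2.15 kip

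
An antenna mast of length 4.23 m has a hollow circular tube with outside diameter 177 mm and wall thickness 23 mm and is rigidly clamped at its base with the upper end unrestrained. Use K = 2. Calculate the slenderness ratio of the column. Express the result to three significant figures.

Inner diameter d_i = 177 − 2×23 = 131.0 mm
I = π(d_o⁴ − d_i⁴)/64 = π(177⁴ − 131.0⁴)/64 = 3.372×10^7 mm⁴
A = 1.113×10^4 mm²;  r_min = √(I/A) = √(3.372×10^7/1.113×10^4) = 55.05 mm
L_e = K·L = 2 × 4.23 m = 8.460 m = 8460.0 mm
λ = L_e / r_min = 8460.0 / 55.05 = 154

λ ≈ 154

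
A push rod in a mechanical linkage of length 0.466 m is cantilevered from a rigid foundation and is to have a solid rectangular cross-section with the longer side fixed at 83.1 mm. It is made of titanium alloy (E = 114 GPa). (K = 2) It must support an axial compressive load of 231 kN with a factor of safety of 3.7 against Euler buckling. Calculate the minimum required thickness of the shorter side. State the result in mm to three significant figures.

Required P_cr = n·P = 3.7 × 231 = 854.7 kN
L_e = K·L = 2 × 0.466 = 0.9320 m
Required I = P_cr·L_e²/(π²E) = 8.547×10^5 × 0.9320² / (π² × 1.14×10^11) = 6.598×10^-7 m⁴
I_req = 6.598×10^5 mm⁴
Rectangle, weak axis: I_min = h·b³/12 with h = 83.1 mm fixed  ⇒  b = (12I/h)^(1/3) = 45.7 mm

b ≈ 45.7 mm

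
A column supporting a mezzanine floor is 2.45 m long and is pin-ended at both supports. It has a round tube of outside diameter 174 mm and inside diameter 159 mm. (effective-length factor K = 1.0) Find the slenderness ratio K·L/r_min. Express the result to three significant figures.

d_o = 174 mm, d_i = 159 mm
I = π(d_o⁴ − d_i⁴)/64 = π(174⁴ − 159.0⁴)/64 = 1.362×10^7 mm⁴
A = 3.923×10^3 mm²;  r_min = √(I/A) = √(1.362×10^7/3.923×10^3) = 58.93 mm
L_e = K·L = 1 × 2.45 m = 2.450 m = 2450.0 mm
λ = L_e / r_min = 2450.0 / 58.93 = 41.6

λ ≈ 41.6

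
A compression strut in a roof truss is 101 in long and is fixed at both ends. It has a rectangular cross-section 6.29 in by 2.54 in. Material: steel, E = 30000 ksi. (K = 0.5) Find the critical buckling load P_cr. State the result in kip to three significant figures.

P_cr ≈ 997 kip

Buckling occurs about the weak axis: I_min = h·b³/12 with b = 2.54 in (the shorter side).
I_min = 6.29×2.54³/12 = 8.590 in⁴
Effective length L_e = K·L = 0.5 × 101 = 50.50 in
P_cr = π²EI / L_e² = π² × 30000×10³ × 8.590 / 50.50² = 9.973×10^5 lb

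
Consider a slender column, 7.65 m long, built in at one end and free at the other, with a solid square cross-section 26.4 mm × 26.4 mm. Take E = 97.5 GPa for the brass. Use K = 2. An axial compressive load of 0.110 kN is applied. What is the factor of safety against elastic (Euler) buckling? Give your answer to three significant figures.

n ≈ 1.51

I = a⁴/12 = 26.4⁴/12 = 4.048×10^4 mm⁴
I = 4.048×10^4 mm⁴ = 4.048×10^-8 m⁴
Effective length L_e = K·L = 2 × 7.65 = 15.30 m
P_cr = π²EI / L_e² = π² × 97.5×10⁹ × 4.048×10^-8 / 15.30² = 166.4 N
Factor of safety n = P_cr / P = 0.16640 / 0.110 = 1.51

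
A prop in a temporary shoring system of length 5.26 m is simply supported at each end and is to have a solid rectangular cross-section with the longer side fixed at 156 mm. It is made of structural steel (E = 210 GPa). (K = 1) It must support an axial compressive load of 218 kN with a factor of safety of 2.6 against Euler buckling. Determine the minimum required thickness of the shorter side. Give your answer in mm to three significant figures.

Required P_cr = n·P = 2.6 × 218 = 566.8 kN
L_e = K·L = 1 × 5.26 = 5.260 m
Required I = P_cr·L_e²/(π²E) = 5.668×10^5 × 5.260² / (π² × 2.10×10^11) = 7.566×10^-6 m⁴
I_req = 7.566×10^6 mm⁴
Rectangle, weak axis: I_min = h·b³/12 with h = 156 mm fixed  ⇒  b = (12I/h)^(1/3) = 83.5 mm

b ≈ 83.5 mm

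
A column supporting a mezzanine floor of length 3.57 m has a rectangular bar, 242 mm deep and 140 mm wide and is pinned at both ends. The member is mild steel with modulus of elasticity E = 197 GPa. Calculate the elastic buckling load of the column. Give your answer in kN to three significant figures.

P_cr ≈ 8440 kN

Buckling occurs about the weak axis: I_min = h·b³/12 with b = 140 mm (the shorter side).
I_min = 242×140³/12 = 5.534×10^7 mm⁴
I = 5.534×10^7 mm⁴ = 5.534×10^-5 m⁴
Effective length L_e = K·L = 1 × 3.57 = 3.570 m
P_cr = π²EI / L_e² = π² × 197×10⁹ × 5.534×10^-5 / 3.570² = 8.442×10^6 N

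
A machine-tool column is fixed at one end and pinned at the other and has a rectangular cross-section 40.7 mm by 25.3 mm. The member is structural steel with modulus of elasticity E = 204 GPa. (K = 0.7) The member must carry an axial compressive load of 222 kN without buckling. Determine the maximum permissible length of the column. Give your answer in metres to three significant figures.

Buckling occurs about the weak axis: I_min = h·b³/12 with b = 25.3 mm (the shorter side).
I_min = 40.7×25.3³/12 = 5.493×10^4 mm⁴
I = 5.493×10^-8 m⁴
At the buckling limit P_cr = P = 2.220×10^5 N
From P_cr = π²EI/(K·L)²:  L = (1/K)·√(π²EI/P_cr) = (1/0.7)·√(π²×2.04×10^11×5.493×10^-8/2.220×10^5)
L = 1.01 m

L_max ≈ 1.01 m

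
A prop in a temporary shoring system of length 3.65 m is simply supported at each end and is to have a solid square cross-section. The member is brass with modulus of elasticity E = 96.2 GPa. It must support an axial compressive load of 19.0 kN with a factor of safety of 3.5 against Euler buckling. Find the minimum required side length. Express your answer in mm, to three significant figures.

Required P_cr = n·P = 3.5 × 19.0 = 66.50 kN
L_e = K·L = 1 × 3.65 = 3.650 m
Required I = P_cr·L_e²/(π²E) = 6.650×10^4 × 3.650² / (π² × 9.62×10^10) = 9.331×10^-7 m⁴
I_req = 9.331×10^5 mm⁴
Solid square: I = a⁴/12  ⇒  a = (12I)^(1/4) = (12×9.331×10^5)^(1/4) = 57.8 mm

a ≈ 57.8 mm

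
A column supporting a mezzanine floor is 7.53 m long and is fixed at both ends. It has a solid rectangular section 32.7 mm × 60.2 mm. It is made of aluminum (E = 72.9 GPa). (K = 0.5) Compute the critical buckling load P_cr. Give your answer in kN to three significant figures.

P_cr ≈ 8.90 kN

Buckling occurs about the weak axis: I_min = h·b³/12 with b = 32.7 mm (the shorter side).
I_min = 60.2×32.7³/12 = 1.754×10^5 mm⁴
I = 1.754×10^5 mm⁴ = 1.754×10^-7 m⁴
Effective length L_e = K·L = 0.5 × 7.53 = 3.765 m
P_cr = π²EI / L_e² = π² × 72.9×10⁹ × 1.754×10^-7 / 3.765² = 8.903×10^3 N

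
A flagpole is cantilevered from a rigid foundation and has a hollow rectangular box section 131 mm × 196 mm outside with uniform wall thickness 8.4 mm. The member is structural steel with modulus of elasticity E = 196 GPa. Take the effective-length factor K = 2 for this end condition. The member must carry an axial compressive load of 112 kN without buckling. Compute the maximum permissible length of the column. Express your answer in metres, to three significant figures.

Inner dimensions: h_i = 196 − 2×8.4 = 179.2 mm, b_i = 131 − 2×8.4 = 114.2 mm
Weak-axis I_min = (h_o·b_o³ − h_i·b_i³)/12 with b_o = 131, b_i = 114.2 mm (shorter outer/inner sides).
I_min = (196×131³ − 179.2×114.2³)/12 = 1.448×10^7 mm⁴
I = 1.448×10^-5 m⁴
At the buckling limit P_cr = P = 1.120×10^5 N
From P_cr = π²EI/(K·L)²:  L = (1/K)·√(π²EI/P_cr) = (1/2)·√(π²×1.96×10^11×1.448×10^-5/1.120×10^5)
L = 7.91 m

L_max ≈ 7.91 m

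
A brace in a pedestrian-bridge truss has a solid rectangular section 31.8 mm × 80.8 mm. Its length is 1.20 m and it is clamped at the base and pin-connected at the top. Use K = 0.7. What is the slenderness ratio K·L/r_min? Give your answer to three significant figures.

For a rectangle r_min = b/√12 = 31.8/√12 = 9.180 mm
L_e = K·L = 0.7 × 1.20 m = 0.8400 m = 840.00 mm
λ = L_e / r_min = 840.00 / 9.180 = 91.5

λ ≈ 91.5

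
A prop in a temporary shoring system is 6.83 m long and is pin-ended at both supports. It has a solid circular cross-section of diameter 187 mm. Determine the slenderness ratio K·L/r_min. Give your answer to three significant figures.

λ ≈ 146

For a solid circle r = d/4 = 187/4 = 46.75 mm
L_e = K·L = 1 × 6.83 m = 6.830 m = 6830.0 mm
λ = L_e / r_min = 6830.0 / 46.75 = 146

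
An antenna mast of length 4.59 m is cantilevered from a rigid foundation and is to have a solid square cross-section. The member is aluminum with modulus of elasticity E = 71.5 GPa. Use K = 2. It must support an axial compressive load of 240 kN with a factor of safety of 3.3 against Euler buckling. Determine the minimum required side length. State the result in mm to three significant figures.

a ≈ 184 mm

Required P_cr = n·P = 3.3 × 240 = 792.0 kN
L_e = K·L = 2 × 4.59 = 9.180 m
Required I = P_cr·L_e²/(π²E) = 7.920×10^5 × 9.180² / (π² × 7.15×10^10) = 9.458×10^-5 m⁴
I_req = 9.458×10^7 mm⁴
Solid square: I = a⁴/12  ⇒  a = (12I)^(1/4) = (12×9.458×10^7)^(1/4) = 184 mm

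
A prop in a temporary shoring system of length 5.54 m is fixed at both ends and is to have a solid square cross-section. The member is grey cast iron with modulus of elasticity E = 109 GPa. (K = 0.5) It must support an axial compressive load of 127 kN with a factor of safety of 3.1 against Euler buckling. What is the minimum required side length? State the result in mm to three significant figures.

a ≈ 76.2 mm

Required P_cr = n·P = 3.1 × 127 = 393.7 kN
L_e = K·L = 0.5 × 5.54 = 2.770 m
Required I = P_cr·L_e²/(π²E) = 3.937×10^5 × 2.770² / (π² × 1.09×10^11) = 2.808×10^-6 m⁴
I_req = 2.808×10^6 mm⁴
Solid square: I = a⁴/12  ⇒  a = (12I)^(1/4) = (12×2.808×10^6)^(1/4) = 76.2 mm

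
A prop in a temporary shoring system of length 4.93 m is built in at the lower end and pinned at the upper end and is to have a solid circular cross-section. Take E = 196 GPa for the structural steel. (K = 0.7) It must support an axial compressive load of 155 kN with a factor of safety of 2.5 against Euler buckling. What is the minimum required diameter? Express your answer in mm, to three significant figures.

Required P_cr = n·P = 2.5 × 155 = 387.5 kN
L_e = K·L = 0.7 × 4.93 = 3.451 m
Required I = P_cr·L_e²/(π²E) = 3.875×10^5 × 3.451² / (π² × 1.96×10^11) = 2.386×10^-6 m⁴
I_req = 2.386×10^6 mm⁴
Solid circle: I = πd⁴/64  ⇒  d = (64I/π)^(1/4) = (64×2.386×10^6/π)^(1/4) = 83.5 mm

d ≈ 83.5 mm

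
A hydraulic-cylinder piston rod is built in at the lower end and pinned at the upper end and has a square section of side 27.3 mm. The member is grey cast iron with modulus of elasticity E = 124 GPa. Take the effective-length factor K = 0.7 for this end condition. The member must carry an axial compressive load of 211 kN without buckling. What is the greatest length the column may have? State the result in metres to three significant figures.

L_max ≈ 0.740 m

I = a⁴/12 = 27.3⁴/12 = 4.629×10^4 mm⁴
I = 4.629×10^-8 m⁴
At the buckling limit P_cr = P = 2.110×10^5 N
From P_cr = π²EI/(K·L)²:  L = (1/K)·√(π²EI/P_cr) = (1/0.7)·√(π²×1.24×10^11×4.629×10^-8/2.110×10^5)
L = 0.740 m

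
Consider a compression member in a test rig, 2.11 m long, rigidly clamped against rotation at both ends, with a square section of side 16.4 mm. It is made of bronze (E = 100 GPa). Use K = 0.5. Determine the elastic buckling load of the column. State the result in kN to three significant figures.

P_cr ≈ 5.35 kN

I = a⁴/12 = 16.4⁴/12 = 6.028×10^3 mm⁴
I = 6.028×10^3 mm⁴ = 6.028×10^-9 m⁴
Effective length L_e = K·L = 0.5 × 2.11 = 1.055 m
P_cr = π²EI / L_e² = π² × 100×10⁹ × 6.028×10^-9 / 1.055² = 5.346×10^3 N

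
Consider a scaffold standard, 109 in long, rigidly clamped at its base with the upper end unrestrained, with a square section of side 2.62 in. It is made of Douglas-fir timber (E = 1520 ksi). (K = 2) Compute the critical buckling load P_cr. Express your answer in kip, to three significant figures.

I = a⁴/12 = 2.62⁴/12 = 3.927 in⁴
Effective length L_e = K·L = 2 × 109 = 218.0 in
P_cr = π²EI / L_e² = π² × 1520×10³ × 3.927 / 218.0² = 1.240×10^3 lb

P_cr ≈ 1.24 kip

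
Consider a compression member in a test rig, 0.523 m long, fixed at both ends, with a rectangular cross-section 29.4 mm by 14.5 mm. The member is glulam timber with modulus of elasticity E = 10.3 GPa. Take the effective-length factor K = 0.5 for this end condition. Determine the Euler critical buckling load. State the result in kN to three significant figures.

P_cr ≈ 11.1 kN

Buckling occurs about the weak axis: I_min = h·b³/12 with b = 14.5 mm (the shorter side).
I_min = 29.4×14.5³/12 = 7.469×10^3 mm⁴
I = 7.469×10^3 mm⁴ = 7.469×10^-9 m⁴
Effective length L_e = K·L = 0.5 × 0.523 = 0.2615 m
P_cr = π²EI / L_e² = π² × 10.3×10⁹ × 7.469×10^-9 / 0.2615² = 1.110×10^4 N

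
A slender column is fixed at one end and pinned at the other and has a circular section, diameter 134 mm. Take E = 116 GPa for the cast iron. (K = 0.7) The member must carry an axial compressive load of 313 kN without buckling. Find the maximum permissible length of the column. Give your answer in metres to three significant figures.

L_max ≈ 10.9 m

I = πd⁴/64 = π×134⁴/64 = 1.583×10^7 mm⁴
I = 1.583×10^-5 m⁴
At the buckling limit P_cr = P = 3.130×10^5 N
From P_cr = π²EI/(K·L)²:  L = (1/K)·√(π²EI/P_cr) = (1/0.7)·√(π²×1.16×10^11×1.583×10^-5/3.130×10^5)
L = 10.9 m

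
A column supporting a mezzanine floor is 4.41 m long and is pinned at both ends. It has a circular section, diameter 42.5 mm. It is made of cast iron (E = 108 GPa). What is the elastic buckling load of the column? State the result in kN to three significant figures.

I = πd⁴/64 = π×42.5⁴/64 = 1.601×10^5 mm⁴
I = 1.601×10^5 mm⁴ = 1.601×10^-7 m⁴
Effective length L_e = K·L = 1 × 4.41 = 4.410 m
P_cr = π²EI / L_e² = π² × 108×10⁹ × 1.601×10^-7 / 4.410² = 8.778×10^3 N

P_cr ≈ 8.78 kN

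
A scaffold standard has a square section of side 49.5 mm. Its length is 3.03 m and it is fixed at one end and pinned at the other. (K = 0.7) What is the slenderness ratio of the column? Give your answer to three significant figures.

For a square r = a/√12 = 49.5/√12 = 14.29 mm
L_e = K·L = 0.7 × 3.03 m = 2.121 m = 2121.0 mm
λ = L_e / r_min = 2121.0 / 14.29 = 148

λ ≈ 148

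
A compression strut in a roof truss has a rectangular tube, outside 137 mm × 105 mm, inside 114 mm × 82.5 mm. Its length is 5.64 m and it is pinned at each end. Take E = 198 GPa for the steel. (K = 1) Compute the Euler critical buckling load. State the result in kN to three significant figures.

P_cr ≈ 484 kN

Weak-axis I_min = (h_o·b_o³ − h_i·b_i³)/12 with b_o = 105, b_i = 82.50 mm (shorter outer/inner sides).
I_min = (137×105³ − 114.0×82.50³)/12 = 7.882×10^6 mm⁴
I = 7.882×10^6 mm⁴ = 7.882×10^-6 m⁴
Effective length L_e = K·L = 1 × 5.64 = 5.640 m
P_cr = π²EI / L_e² = π² × 198×10⁹ × 7.882×10^-6 / 5.640² = 4.842×10^5 N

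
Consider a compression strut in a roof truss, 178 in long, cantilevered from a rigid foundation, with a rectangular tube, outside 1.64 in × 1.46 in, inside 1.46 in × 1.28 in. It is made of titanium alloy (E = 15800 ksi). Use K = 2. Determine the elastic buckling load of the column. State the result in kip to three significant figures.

P_cr ≈ 0.209 kip

Weak-axis I_min = (h_o·b_o³ − h_i·b_i³)/12 with b_o = 1.46, b_i = 1.280 in (shorter outer/inner sides).
I_min = (1.64×1.46³ − 1.460×1.280³)/12 = 0.1702 in⁴
Effective length L_e = K·L = 2 × 178 = 356.0 in
P_cr = π²EI / L_e² = π² × 15800×10³ × 0.1702 / 356.0² = 209.4 lb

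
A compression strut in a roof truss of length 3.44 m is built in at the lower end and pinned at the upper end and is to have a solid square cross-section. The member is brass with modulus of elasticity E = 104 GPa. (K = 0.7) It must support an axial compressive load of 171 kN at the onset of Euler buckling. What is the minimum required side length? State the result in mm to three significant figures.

a ≈ 58.3 mm

L_e = K·L = 0.7 × 3.44 = 2.408 m
Required I = P_cr·L_e²/(π²E) = 1.710×10^5 × 2.408² / (π² × 1.04×10^11) = 9.660×10^-7 m⁴
I_req = 9.660×10^5 mm⁴
Solid square: I = a⁴/12  ⇒  a = (12I)^(1/4) = (12×9.660×10^5)^(1/4) = 58.3 mm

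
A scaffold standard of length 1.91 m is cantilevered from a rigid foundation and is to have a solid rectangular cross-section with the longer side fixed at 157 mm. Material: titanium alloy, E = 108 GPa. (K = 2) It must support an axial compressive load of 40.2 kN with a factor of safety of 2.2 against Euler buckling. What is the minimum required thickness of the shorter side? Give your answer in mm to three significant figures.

b ≈ 45.2 mm

Required P_cr = n·P = 2.2 × 40.2 = 88.44 kN
L_e = K·L = 2 × 1.91 = 3.820 m
Required I = P_cr·L_e²/(π²E) = 8.844×10^4 × 3.820² / (π² × 1.08×10^11) = 1.211×10^-6 m⁴
I_req = 1.211×10^6 mm⁴
Rectangle, weak axis: I_min = h·b³/12 with h = 157 mm fixed  ⇒  b = (12I/h)^(1/3) = 45.2 mm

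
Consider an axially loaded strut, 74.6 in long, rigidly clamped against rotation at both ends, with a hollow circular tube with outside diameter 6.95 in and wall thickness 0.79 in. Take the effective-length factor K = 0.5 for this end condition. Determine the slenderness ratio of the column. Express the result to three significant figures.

Inner diameter d_i = 6.95 − 2×0.79 = 5.370 in
I = π(d_o⁴ − d_i⁴)/64 = π(6.95⁴ − 5.370⁴)/64 = 73.71 in⁴
A = 15.29 in²;  r_min = √(I/A) = √(73.71/15.29) = 2.196 in
L_e = K·L = 0.5 × 74.6 = 37.30 in
λ = L_e / r_min = 37.300 / 2.196 = 17.0

λ ≈ 17.0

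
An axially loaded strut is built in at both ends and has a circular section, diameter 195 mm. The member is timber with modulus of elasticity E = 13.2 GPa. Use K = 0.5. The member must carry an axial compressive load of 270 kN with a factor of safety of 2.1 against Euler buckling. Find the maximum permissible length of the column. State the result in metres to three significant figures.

I = πd⁴/64 = π×195⁴/64 = 7.098×10^7 mm⁴
I = 7.098×10^-5 m⁴
Required critical load P_cr = n·P = 2.1 × 270 = 567.0 kN = 5.670×10^5 N
From P_cr = π²EI/(K·L)²:  L = (1/K)·√(π²EI/P_cr) = (1/0.5)·√(π²×1.32×10^10×7.098×10^-5/5.670×10^5)
L = 8.08 m

L_max ≈ 8.08 m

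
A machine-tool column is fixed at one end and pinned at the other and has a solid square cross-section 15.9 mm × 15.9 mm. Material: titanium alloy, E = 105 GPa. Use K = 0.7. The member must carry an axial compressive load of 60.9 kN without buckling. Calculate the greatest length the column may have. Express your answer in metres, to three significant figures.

L_max ≈ 0.430 m

I = a⁴/12 = 15.9⁴/12 = 5.326×10^3 mm⁴
I = 5.326×10^-9 m⁴
At the buckling limit P_cr = P = 6.090×10^4 N
From P_cr = π²EI/(K·L)²:  L = (1/K)·√(π²EI/P_cr) = (1/0.7)·√(π²×1.05×10^11×5.326×10^-9/6.090×10^4)
L = 0.430 m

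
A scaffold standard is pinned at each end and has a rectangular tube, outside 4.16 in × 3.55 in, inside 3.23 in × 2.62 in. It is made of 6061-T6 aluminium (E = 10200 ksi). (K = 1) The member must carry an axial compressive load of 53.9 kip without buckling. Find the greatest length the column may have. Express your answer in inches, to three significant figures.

L_max ≈ 141 in

Weak-axis I_min = (h_o·b_o³ − h_i·b_i³)/12 with b_o = 3.55, b_i = 2.620 in (shorter outer/inner sides).
I_min = (4.16×3.55³ − 3.230×2.620³)/12 = 10.67 in⁴
At the buckling limit P_cr = P = 5.390×10^4 lb
From P_cr = π²EI/(K·L)²:  L = (1/K)·√(π²EI/P_cr) = (1/1)·√(π²×1.02×10^7×10.67/5.390×10^4)
L = 141 in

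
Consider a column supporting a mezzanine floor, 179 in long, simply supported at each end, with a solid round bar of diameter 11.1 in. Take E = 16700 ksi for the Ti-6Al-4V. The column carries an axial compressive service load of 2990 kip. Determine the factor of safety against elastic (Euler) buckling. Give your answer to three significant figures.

I = πd⁴/64 = π×11.1⁴/64 = 745.2 in⁴
Effective length L_e = K·L = 1 × 179 = 179.0 in
P_cr = π²EI / L_e² = π² × 16700×10³ × 745.2 / 179.0² = 3.833×10^6 lb
Factor of safety n = P_cr / P = 3833.3 / 2990 = 1.28

n ≈ 1.28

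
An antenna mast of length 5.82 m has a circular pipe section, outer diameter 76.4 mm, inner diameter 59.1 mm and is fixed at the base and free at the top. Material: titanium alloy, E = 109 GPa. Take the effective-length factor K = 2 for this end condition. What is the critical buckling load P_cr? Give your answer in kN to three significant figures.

d_o = 76.4 mm, d_i = 59.1 mm
I = π(d_o⁴ − d_i⁴)/64 = π(76.4⁴ − 59.10⁴)/64 = 1.074×10^6 mm⁴
I = 1.074×10^6 mm⁴ = 1.074×10^-6 m⁴
Effective length L_e = K·L = 2 × 5.82 = 11.64 m
P_cr = π²EI / L_e² = π² × 109×10⁹ × 1.074×10^-6 / 11.64² = 8.524×10^3 N

P_cr ≈ 8.52 kN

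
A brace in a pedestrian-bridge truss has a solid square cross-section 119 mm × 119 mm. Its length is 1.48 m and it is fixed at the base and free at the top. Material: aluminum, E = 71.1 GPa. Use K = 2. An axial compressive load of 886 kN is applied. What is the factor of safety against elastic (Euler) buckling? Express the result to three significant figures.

I = a⁴/12 = 119⁴/12 = 1.671×10^7 mm⁴
I = 1.671×10^7 mm⁴ = 1.671×10^-5 m⁴
Effective length L_e = K·L = 2 × 1.48 = 2.960 m
P_cr = π²EI / L_e² = π² × 71.1×10⁹ × 1.671×10^-5 / 2.960² = 1.338×10^6 N
Factor of safety n = P_cr / P = 1338.4 / 886 = 1.51

n ≈ 1.51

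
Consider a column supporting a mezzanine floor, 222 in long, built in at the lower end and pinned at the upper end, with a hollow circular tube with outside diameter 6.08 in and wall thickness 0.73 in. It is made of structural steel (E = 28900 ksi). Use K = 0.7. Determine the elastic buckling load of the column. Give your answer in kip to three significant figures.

P_cr ≈ 528 kip

Inner diameter d_i = 6.08 − 2×0.73 = 4.620 in
I = π(d_o⁴ − d_i⁴)/64 = π(6.08⁴ − 4.620⁴)/64 = 44.72 in⁴
Effective length L_e = K·L = 0.7 × 222 = 155.4 in
P_cr = π²EI / L_e² = π² × 28900×10³ × 44.72 / 155.4² = 5.281×10^5 lb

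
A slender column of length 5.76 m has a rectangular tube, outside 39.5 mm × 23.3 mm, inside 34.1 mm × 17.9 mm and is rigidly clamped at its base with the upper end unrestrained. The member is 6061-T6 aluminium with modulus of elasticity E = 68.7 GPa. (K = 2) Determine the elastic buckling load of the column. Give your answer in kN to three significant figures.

Weak-axis I_min = (h_o·b_o³ − h_i·b_i³)/12 with b_o = 23.3, b_i = 17.90 mm (shorter outer/inner sides).
I_min = (39.5×23.3³ − 34.10×17.90³)/12 = 2.534×10^4 mm⁴
I = 2.534×10^4 mm⁴ = 2.534×10^-8 m⁴
Effective length L_e = K·L = 2 × 5.76 = 11.52 m
P_cr = π²EI / L_e² = π² × 68.7×10⁹ × 2.534×10^-8 / 11.52² = 129.5 N

P_cr ≈ 0.129 kN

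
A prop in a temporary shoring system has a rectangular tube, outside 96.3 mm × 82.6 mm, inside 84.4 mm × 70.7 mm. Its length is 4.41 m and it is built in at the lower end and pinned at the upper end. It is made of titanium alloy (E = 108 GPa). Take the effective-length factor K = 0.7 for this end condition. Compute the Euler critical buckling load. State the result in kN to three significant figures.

Weak-axis I_min = (h_o·b_o³ − h_i·b_i³)/12 with b_o = 82.6, b_i = 70.70 mm (shorter outer/inner sides).
I_min = (96.3×82.6³ − 84.40×70.70³)/12 = 2.037×10^6 mm⁴
I = 2.037×10^6 mm⁴ = 2.037×10^-6 m⁴
Effective length L_e = K·L = 0.7 × 4.41 = 3.087 m
P_cr = π²EI / L_e² = π² × 108×10⁹ × 2.037×10^-6 / 3.087² = 2.278×10^5 N

P_cr ≈ 228 kN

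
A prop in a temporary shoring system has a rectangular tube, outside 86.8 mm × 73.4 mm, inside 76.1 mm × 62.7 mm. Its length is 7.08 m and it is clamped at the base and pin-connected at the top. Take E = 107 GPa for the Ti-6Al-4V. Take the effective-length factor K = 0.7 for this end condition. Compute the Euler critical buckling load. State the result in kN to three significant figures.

Weak-axis I_min = (h_o·b_o³ − h_i·b_i³)/12 with b_o = 73.4, b_i = 62.70 mm (shorter outer/inner sides).
I_min = (86.8×73.4³ − 76.10×62.70³)/12 = 1.297×10^6 mm⁴
I = 1.297×10^6 mm⁴ = 1.297×10^-6 m⁴
Effective length L_e = K·L = 0.7 × 7.08 = 4.956 m
P_cr = π²EI / L_e² = π² × 107×10⁹ × 1.297×10^-6 / 4.956² = 5.577×10^4 N

P_cr ≈ 55.8 kN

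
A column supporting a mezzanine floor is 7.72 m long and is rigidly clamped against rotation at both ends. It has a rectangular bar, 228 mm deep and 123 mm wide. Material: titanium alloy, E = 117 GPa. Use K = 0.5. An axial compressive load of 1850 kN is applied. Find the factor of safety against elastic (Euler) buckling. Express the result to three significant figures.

Buckling occurs about the weak axis: I_min = h·b³/12 with b = 123 mm (the shorter side).
I_min = 228×123³/12 = 3.536×10^7 mm⁴
I = 3.536×10^7 mm⁴ = 3.536×10^-5 m⁴
Effective length L_e = K·L = 0.5 × 7.72 = 3.860 m
P_cr = π²EI / L_e² = π² × 117×10⁹ × 3.536×10^-5 / 3.860² = 2.740×10^6 N
Factor of safety n = P_cr / P = 2740.2 / 1850 = 1.48

n ≈ 1.48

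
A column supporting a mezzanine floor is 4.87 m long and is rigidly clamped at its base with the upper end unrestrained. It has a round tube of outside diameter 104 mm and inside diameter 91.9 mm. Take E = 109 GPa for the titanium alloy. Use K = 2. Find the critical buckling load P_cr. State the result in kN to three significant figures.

d_o = 104 mm, d_i = 91.9 mm
I = π(d_o⁴ − d_i⁴)/64 = π(104⁴ − 91.90⁴)/64 = 2.241×10^6 mm⁴
I = 2.241×10^6 mm⁴ = 2.241×10^-6 m⁴
Effective length L_e = K·L = 2 × 4.87 = 9.740 m
P_cr = π²EI / L_e² = π² × 109×10⁹ × 2.241×10^-6 / 9.740² = 2.542×10^4 N

P_cr ≈ 25.4 kN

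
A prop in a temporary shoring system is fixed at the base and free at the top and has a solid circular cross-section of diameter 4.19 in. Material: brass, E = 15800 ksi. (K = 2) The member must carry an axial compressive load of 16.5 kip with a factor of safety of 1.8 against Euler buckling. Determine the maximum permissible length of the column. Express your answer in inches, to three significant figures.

I = πd⁴/64 = π×4.19⁴/64 = 15.13 in⁴
Required critical load P_cr = n·P = 1.8 × 16.5 = 29.70 kip = 2.970×10^4 lb
From P_cr = π²EI/(K·L)²:  L = (1/K)·√(π²EI/P_cr) = (1/2)·√(π²×1.58×10^7×15.13/2.970×10^4)
L = 141 in

L_max ≈ 141 in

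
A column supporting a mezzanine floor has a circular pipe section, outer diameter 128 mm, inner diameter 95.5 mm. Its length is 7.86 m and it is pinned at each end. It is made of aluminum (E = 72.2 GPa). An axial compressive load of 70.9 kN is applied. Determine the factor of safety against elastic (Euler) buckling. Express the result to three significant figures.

d_o = 128 mm, d_i = 95.5 mm
I = π(d_o⁴ − d_i⁴)/64 = π(128⁴ − 95.50⁴)/64 = 9.094×10^6 mm⁴
I = 9.094×10^6 mm⁴ = 9.094×10^-6 m⁴
Effective length L_e = K·L = 1 × 7.86 = 7.860 m
P_cr = π²EI / L_e² = π² × 72.2×10⁹ × 9.094×10^-6 / 7.860² = 1.049×10^5 N
Factor of safety n = P_cr / P = 104.89 / 70.9 = 1.48

n ≈ 1.48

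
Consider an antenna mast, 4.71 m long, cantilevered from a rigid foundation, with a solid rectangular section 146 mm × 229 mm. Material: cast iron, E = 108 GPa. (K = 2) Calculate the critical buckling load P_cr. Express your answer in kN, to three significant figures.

Buckling occurs about the weak axis: I_min = h·b³/12 with b = 146 mm (the shorter side).
I_min = 229×146³/12 = 5.939×10^7 mm⁴
I = 5.939×10^7 mm⁴ = 5.939×10^-5 m⁴
Effective length L_e = K·L = 2 × 4.71 = 9.420 m
P_cr = π²EI / L_e² = π² × 108×10⁹ × 5.939×10^-5 / 9.420² = 7.134×10^5 N

P_cr ≈ 713 kN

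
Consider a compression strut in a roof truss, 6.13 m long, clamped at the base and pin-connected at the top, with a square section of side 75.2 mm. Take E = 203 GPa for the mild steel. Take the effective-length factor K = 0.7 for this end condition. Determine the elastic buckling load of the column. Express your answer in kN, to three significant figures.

P_cr ≈ 290 kN

I = a⁴/12 = 75.2⁴/12 = 2.665×10^6 mm⁴
I = 2.665×10^6 mm⁴ = 2.665×10^-6 m⁴
Effective length L_e = K·L = 0.7 × 6.13 = 4.291 m
P_cr = π²EI / L_e² = π² × 203×10⁹ × 2.665×10^-6 / 4.291² = 2.900×10^5 N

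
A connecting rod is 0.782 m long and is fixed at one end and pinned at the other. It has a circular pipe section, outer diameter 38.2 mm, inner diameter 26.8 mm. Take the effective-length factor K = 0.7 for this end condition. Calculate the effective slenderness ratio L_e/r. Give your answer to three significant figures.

λ ≈ 46.9

d_o = 38.2 mm, d_i = 26.8 mm
I = π(d_o⁴ − d_i⁴)/64 = π(38.2⁴ − 26.80⁴)/64 = 7.920×10^4 mm⁴
A = 582.0 mm²;  r_min = √(I/A) = √(7.920×10^4/582.0) = 11.67 mm
L_e = K·L = 0.7 × 0.782 m = 0.5474 m = 547.40 mm
λ = L_e / r_min = 547.40 / 11.67 = 46.9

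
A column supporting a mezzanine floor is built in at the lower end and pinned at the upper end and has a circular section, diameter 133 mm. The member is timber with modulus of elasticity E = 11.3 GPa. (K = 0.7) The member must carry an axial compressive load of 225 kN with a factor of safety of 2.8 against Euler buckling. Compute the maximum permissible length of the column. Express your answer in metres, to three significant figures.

I = πd⁴/64 = π×133⁴/64 = 1.536×10^7 mm⁴
I = 1.536×10^-5 m⁴
Required critical load P_cr = n·P = 2.8 × 225 = 630.0 kN = 6.300×10^5 N
From P_cr = π²EI/(K·L)²:  L = (1/K)·√(π²EI/P_cr) = (1/0.7)·√(π²×1.13×10^10×1.536×10^-5/6.300×10^5)
L = 2.36 m

L_max ≈ 2.36 m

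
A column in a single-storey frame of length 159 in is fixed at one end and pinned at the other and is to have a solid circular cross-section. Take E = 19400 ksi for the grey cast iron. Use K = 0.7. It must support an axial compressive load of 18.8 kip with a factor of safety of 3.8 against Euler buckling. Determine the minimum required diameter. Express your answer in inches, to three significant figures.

Required P_cr = n·P = 3.8 × 18.8 = 71.44 kip
L_e = K·L = 0.7 × 159 = 111.3 in
Required I = P_cr·L_e²/(π²E) = 7.144×10^4 × 111.3² / (π² × 1.94×10^7) = 4.622 in⁴
Solid circle: I = πd⁴/64  ⇒  d = (64I/π)^(1/4) = (64×4.622/π)^(1/4) = 3.12 in

d ≈ 3.12 in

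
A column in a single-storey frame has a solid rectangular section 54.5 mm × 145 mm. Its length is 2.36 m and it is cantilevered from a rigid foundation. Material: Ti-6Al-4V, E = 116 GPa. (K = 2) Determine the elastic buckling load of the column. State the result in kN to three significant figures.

Buckling occurs about the weak axis: I_min = h·b³/12 with b = 54.5 mm (the shorter side).
I_min = 145×54.5³/12 = 1.956×10^6 mm⁴
I = 1.956×10^6 mm⁴ = 1.956×10^-6 m⁴
Effective length L_e = K·L = 2 × 2.36 = 4.720 m
P_cr = π²EI / L_e² = π² × 116×10⁹ × 1.956×10^-6 / 4.720² = 1.005×10^5 N

P_cr ≈ 101 kN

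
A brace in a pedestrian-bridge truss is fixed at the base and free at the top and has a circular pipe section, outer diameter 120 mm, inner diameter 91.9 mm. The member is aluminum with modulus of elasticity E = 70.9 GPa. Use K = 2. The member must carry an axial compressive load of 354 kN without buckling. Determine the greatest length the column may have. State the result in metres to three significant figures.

L_max ≈ 1.82 m

d_o = 120 mm, d_i = 91.9 mm
I = π(d_o⁴ − d_i⁴)/64 = π(120⁴ − 91.90⁴)/64 = 6.677×10^6 mm⁴
I = 6.677×10^-6 m⁴
At the buckling limit P_cr = P = 3.540×10^5 N
From P_cr = π²EI/(K·L)²:  L = (1/K)·√(π²EI/P_cr) = (1/2)·√(π²×7.09×10^10×6.677×10^-6/3.540×10^5)
L = 1.82 m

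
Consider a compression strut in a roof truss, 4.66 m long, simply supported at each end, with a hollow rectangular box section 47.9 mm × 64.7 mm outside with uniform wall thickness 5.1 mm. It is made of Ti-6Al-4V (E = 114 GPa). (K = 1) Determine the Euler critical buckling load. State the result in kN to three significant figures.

P_cr ≈ 18.1 kN

Inner dimensions: h_i = 64.7 − 2×5.1 = 54.50 mm, b_i = 47.9 − 2×5.1 = 37.70 mm
Weak-axis I_min = (h_o·b_o³ − h_i·b_i³)/12 with b_o = 47.9, b_i = 37.70 mm (shorter outer/inner sides).
I_min = (64.7×47.9³ − 54.50×37.70³)/12 = 3.492×10^5 mm⁴
I = 3.492×10^5 mm⁴ = 3.492×10^-7 m⁴
Effective length L_e = K·L = 1 × 4.66 = 4.660 m
P_cr = π²EI / L_e² = π² × 114×10⁹ × 3.492×10^-7 / 4.660² = 1.809×10^4 N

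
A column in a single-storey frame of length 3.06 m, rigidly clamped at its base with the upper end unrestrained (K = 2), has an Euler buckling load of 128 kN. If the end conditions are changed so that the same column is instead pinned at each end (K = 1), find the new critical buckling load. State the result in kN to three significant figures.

P_cr ≈ 512 kN

P_cr ∝ 1/K², so P_cr,new = P_cr,old × (K_old/K_new)² = 128 × (2/1)²
= 128 × 4.000 = 512 kN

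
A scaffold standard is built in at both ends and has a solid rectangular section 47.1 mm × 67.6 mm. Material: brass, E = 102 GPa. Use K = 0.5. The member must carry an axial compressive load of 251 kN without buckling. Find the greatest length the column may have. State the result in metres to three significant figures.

Buckling occurs about the weak axis: I_min = h·b³/12 with b = 47.1 mm (the shorter side).
I_min = 67.6×47.1³/12 = 5.886×10^5 mm⁴
I = 5.886×10^-7 m⁴
At the buckling limit P_cr = P = 2.510×10^5 N
From P_cr = π²EI/(K·L)²:  L = (1/K)·√(π²EI/P_cr) = (1/0.5)·√(π²×1.02×10^11×5.886×10^-7/2.510×10^5)
L = 3.07 m

L_max ≈ 3.07 m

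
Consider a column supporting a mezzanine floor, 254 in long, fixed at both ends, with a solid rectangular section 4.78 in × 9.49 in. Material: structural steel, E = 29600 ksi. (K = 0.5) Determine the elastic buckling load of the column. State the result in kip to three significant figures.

Buckling occurs about the weak axis: I_min = h·b³/12 with b = 4.78 in (the shorter side).
I_min = 9.49×4.78³/12 = 86.37 in⁴
Effective length L_e = K·L = 0.5 × 254 = 127.0 in
P_cr = π²EI / L_e² = π² × 29600×10³ × 86.37 / 127.0² = 1.564×10^6 lb

P_cr ≈ 1560 kip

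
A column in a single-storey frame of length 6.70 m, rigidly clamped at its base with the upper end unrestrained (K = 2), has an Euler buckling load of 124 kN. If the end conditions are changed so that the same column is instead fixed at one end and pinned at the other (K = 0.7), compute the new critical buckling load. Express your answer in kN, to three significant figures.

P_cr ∝ 1/K², so P_cr,new = P_cr,old × (K_old/K_new)² = 124 × (2/0.7)²
= 124 × 8.163 = 1010 kN

P_cr ≈ 1010 kN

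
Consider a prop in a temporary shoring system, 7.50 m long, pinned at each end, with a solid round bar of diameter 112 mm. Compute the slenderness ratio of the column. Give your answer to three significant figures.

I = πd⁴/64 = π×112⁴/64 = 7.724×10^6 mm⁴
A = 9.852×10^3 mm²;  r_min = √(I/A) = √(7.724×10^6/9.852×10^3) = 28.00 mm
L_e = K·L = 1 × 7.50 m = 7.500 m = 7500.0 mm
λ = L_e / r_min = 7500.0 / 28.00 = 268

λ ≈ 268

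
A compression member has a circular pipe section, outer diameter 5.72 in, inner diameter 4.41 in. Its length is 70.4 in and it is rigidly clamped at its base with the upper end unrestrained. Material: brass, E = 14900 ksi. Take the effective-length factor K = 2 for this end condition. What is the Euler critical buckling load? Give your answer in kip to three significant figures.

d_o = 5.72 in, d_i = 4.41 in
I = π(d_o⁴ − d_i⁴)/64 = π(5.72⁴ − 4.410⁴)/64 = 33.98 in⁴
Effective length L_e = K·L = 2 × 70.4 = 140.8 in
P_cr = π²EI / L_e² = π² × 14900×10³ × 33.98 / 140.8² = 2.521×10^5 lb

P_cr ≈ 252 kip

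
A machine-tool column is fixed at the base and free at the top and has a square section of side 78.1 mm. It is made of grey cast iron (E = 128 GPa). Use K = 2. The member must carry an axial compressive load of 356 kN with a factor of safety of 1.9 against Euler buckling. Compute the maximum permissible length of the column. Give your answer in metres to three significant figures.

I = a⁴/12 = 78.1⁴/12 = 3.100×10^6 mm⁴
I = 3.100×10^-6 m⁴
Required critical load P_cr = n·P = 1.9 × 356 = 676.4 kN = 6.764×10^5 N
From P_cr = π²EI/(K·L)²:  L = (1/K)·√(π²EI/P_cr) = (1/2)·√(π²×1.28×10^11×3.100×10^-6/6.764×10^5)
L = 1.20 m

L_max ≈ 1.20 m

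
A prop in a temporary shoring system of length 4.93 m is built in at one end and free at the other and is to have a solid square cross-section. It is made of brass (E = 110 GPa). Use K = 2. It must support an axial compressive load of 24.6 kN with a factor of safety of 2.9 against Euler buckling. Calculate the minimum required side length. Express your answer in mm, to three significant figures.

Required P_cr = n·P = 2.9 × 24.6 = 71.34 kN
L_e = K·L = 2 × 4.93 = 9.860 m
Required I = P_cr·L_e²/(π²E) = 7.134×10^4 × 9.860² / (π² × 1.10×10^11) = 6.388×10^-6 m⁴
I_req = 6.388×10^6 mm⁴
Solid square: I = a⁴/12  ⇒  a = (12I)^(1/4) = (12×6.388×10^6)^(1/4) = 93.6 mm

a ≈ 93.6 mm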